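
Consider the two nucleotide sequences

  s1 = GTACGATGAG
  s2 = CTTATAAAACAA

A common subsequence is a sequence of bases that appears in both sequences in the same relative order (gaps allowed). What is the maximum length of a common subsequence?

5

Pick T at s1[2]=s2[5] → A at s1[3]=s2[9] → C at s1[4]=s2[10] → A at s1[6]=s2[11] → A at s1[9]=s2[12]; all 5 bases appear in both, in order. dp[10][12] = 5 confirms this is the maximum.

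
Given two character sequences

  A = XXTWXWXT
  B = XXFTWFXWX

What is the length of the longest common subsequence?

7

Taking X [1,1], X [2,2], T [3,4], W [4,5], X [5,7], W [6,8], X [7,9] gives a common subsequence of length 7. Since dp[8][9] = 7, nothing longer is possible.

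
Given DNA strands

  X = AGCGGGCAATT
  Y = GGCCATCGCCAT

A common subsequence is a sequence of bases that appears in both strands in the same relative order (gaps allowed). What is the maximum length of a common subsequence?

One common subsequence of length 6: A at X[1]=Y[5]; then G at X[2]=Y[8]; then C at X[3]=Y[9]; then C at X[7]=Y[10]; then A at X[9]=Y[11]; then T at X[11]=Y[12]. Since dp[11][12] = 6, nothing longer is possible.

6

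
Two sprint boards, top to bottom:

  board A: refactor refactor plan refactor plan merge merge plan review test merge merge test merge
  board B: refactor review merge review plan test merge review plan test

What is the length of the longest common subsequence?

6

Pick refactor [1,1] → merge [6,3] → plan [8,5] → test [10,6] → merge [11,7] → test [13,10]; all 6 tasks appear in both, in order, and the DP table's final entry dp[14][10] is also 6, so no common subsequence is longer.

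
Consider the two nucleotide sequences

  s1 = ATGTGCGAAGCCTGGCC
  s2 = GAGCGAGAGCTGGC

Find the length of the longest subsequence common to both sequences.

12

One common subsequence of length 12: A (s1 #1, s2 #2), G (s1 #5, s2 #3), C (s1 #6, s2 #4), G (s1 #7, s2 #5), A (s1 #8, s2 #6), A (s1 #9, s2 #8), G (s1 #10, s2 #9), C (s1 #12, s2 #10), T (s1 #13, s2 #11), G (s1 #14, s2 #12), G (s1 #15, s2 #13), C (s1 #17, s2 #14). Since dp[17][14] = 12, nothing longer is possible.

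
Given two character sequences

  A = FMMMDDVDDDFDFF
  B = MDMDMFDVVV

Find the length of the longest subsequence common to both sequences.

Taking M (A #2, B #1); then M (A #3, B #3); then M (A #4, B #5); then D (A #5, B #7); then V (A #7, B #10) gives a common subsequence of length 5. The LCS DP gives dp[14][10] = 5, so this is optimal.

5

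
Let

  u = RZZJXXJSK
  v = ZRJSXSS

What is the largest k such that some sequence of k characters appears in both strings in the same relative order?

4

Match R at u[1]=v[2], then J at u[4]=v[3], then X at u[5]=v[5], then S at u[8]=v[7] — 4 characters in the same relative order in both. The LCS DP gives dp[9][7] = 4, so this is optimal.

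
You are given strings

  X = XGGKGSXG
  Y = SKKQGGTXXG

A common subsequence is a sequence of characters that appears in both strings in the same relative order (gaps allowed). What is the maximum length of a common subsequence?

Let dp[i][j] be the LCS length of the first i characters of X and the first j characters of Y. dp[i][j] = dp[i-1][j-1]+1 when the i-th and j-th characters match, else max(dp[i-1][j], dp[i][j-1]).
    ·  S  K  K  Q  G  G  T  X  X  G
 ·  0  0  0  0  0  0  0  0  0  0  0
 X  0  0  0  0  0  0  0  0  1  1  1
 G  0  0  0  0  0  1  1  1  1  1  2
 G  0  0  0  0  0  1  2  2  2  2  2
 K  0  0  1  1  1  1  2  2  2  2  2
 G  0  0  1  1  1  2  2  2  2  2  3
 S  0  1  1  1  1  2  2  2  2  2  3
 X  0  1  1  1  1  2  2  2  3  3  3
 G  0  1  1  1  1  2  3  3  3  3  4
dp[8][10] = 4. One LCS (by backtracking along matches): GGXG.

4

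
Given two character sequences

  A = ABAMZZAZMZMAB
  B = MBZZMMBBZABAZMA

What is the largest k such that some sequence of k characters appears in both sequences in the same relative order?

Match B at A[2]=B[2] → M at A[4]=B[6] → Z at A[5]=B[9] → A at A[7]=B[12] → Z at A[10]=B[13] → M at A[11]=B[14] → A at A[12]=B[15] — 7 characters in the same relative order in both. The LCS DP gives dp[13][15] = 7, so this is optimal.

7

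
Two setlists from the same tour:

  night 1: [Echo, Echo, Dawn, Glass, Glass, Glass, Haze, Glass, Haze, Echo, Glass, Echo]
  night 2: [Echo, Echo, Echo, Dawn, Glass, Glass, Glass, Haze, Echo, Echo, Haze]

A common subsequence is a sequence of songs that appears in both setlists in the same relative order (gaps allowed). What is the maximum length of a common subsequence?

One common subsequence of length 9: Echo (night 1 #1, night 2 #2) → Echo (night 1 #2, night 2 #3) → Dawn (night 1 #3, night 2 #4) → Glass (night 1 #5, night 2 #5) → Glass (night 1 #6, night 2 #6) → Glass (night 1 #8, night 2 #7) → Haze (night 1 #9, night 2 #8) → Echo (night 1 #10, night 2 #9) → Echo (night 1 #12, night 2 #10). dp[12][11] = 9 confirms this is the maximum.

9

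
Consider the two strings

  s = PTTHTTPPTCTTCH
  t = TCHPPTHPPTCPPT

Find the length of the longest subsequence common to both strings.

8

One common subsequence of length 8: P (s #1, t #5); then T (s #3, t #6); then H (s #4, t #7); then P (s #7, t #8); then P (s #8, t #9); then T (s #9, t #10); then C (s #10, t #11); then T (s #12, t #14). Since dp[14][14] = 8, nothing longer is possible.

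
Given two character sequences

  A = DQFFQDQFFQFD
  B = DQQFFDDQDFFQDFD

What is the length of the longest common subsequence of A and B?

11

Match D at A[1]=B[1] → Q at A[2]=B[3] → F at A[3]=B[4] → F at A[4]=B[5] → Q at A[5]=B[8] → D at A[6]=B[9] → F at A[8]=B[10] → F at A[9]=B[11] → Q at A[10]=B[12] → F at A[11]=B[14] → D at A[12]=B[15] — 11 characters in the same relative order in both, and the DP table's final entry dp[12][15] is also 11, so no common subsequence is longer.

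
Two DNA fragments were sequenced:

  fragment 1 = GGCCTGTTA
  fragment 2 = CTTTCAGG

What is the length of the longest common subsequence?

Let dp[i][j] be the LCS length of the first i bases of fragment 1 and the first j bases of fragment 2. dp[i][j] = dp[i-1][j-1]+1 when the i-th and j-th bases match, else max(dp[i-1][j], dp[i][j-1]).
    ·  C  T  T  T  C  A  G  G
 ·  0  0  0  0  0  0  0  0  0
 G  0  0  0  0  0  0  0  1  1
 G  0  0  0  0  0  0  0  1  2
 C  0  1  1  1  1  1  1  1  2
 C  0  1  1  1  1  2  2  2  2
 T  0  1  2  2  2  2  2  2  2
 G  0  1  2  2  2  2  2  3  3
 T  0  1  2  3  3  3  3  3  3
 T  0  1  2  3  4  4  4  4  4
 A  0  1  2  3  4  4  5  5  5
dp[9][8] = 5. One LCS (by backtracking along matches): CTTTA.

5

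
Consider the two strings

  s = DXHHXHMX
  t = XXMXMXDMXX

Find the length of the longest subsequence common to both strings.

4

One common subsequence of length 4: X at s[2]=t[4] → X at s[5]=t[6] → M at s[7]=t[8] → X at s[8]=t[10]. dp[8][10] = 4 confirms this is the maximum.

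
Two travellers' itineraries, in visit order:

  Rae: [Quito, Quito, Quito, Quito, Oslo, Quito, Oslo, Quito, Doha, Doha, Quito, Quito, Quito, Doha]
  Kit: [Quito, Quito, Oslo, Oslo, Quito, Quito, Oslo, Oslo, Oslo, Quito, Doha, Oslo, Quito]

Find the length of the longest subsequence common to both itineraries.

Pick Quito (Rae #1, Kit #1), Quito (Rae #2, Kit #2), Quito (Rae #3, Kit #5), Quito (Rae #4, Kit #6), Oslo (Rae #5, Kit #8), Oslo (Rae #7, Kit #9), Quito (Rae #8, Kit #10), Doha (Rae #9, Kit #11), Quito (Rae #13, Kit #13); all 9 stops appear in both, in order. Since dp[14][13] = 9, nothing longer is possible.

9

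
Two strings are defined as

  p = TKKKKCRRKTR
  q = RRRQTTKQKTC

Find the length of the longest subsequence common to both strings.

Pick T at p[1]=q[6] → K at p[2]=q[7] → K at p[3]=q[9] → C at p[6]=q[11]; all 4 characters appear in both, in order. dp[11][11] = 4 confirms this is the maximum.

4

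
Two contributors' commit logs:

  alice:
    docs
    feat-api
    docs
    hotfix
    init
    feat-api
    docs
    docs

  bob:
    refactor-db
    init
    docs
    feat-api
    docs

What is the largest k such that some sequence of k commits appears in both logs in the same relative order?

Taking docs at alice[3]=bob[3]; then feat-api at alice[6]=bob[4]; then docs at alice[8]=bob[5] gives a common subsequence of length 3. dp[8][5] = 3 confirms this is the maximum.

3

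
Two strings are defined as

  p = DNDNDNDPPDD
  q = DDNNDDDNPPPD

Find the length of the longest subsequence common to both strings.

8

Pick D (p #1, q #2), N (p #2, q #4), D (p #3, q #6), D (p #5, q #7), N (p #6, q #8), P (p #8, q #10), P (p #9, q #11), D (p #11, q #12); all 8 characters appear in both, in order. dp[11][12] = 8 confirms this is the maximum.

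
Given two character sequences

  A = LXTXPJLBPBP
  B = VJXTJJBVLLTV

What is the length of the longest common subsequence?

Pick X at A[2]=B[3], T at A[3]=B[4], J at A[6]=B[6], L at A[7]=B[10]; all 4 characters appear in both, in order. Since dp[11][12] = 4, nothing longer is possible.

4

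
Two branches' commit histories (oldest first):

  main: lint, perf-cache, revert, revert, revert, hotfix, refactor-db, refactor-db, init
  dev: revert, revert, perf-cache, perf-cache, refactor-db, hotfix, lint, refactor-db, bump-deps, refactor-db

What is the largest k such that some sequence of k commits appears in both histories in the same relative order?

5

Pick revert (main #3, dev #1); then revert (main #4, dev #2); then hotfix (main #6, dev #6); then refactor-db (main #7, dev #8); then refactor-db (main #8, dev #10); all 5 commits appear in both, in order. dp[9][10] = 5 confirms this is the maximum.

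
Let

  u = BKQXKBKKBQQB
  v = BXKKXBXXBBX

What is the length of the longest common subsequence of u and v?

One common subsequence of length 6: B [1,1], then K [2,4], then X [4,5], then B [6,6], then B [9,9], then B [12,10], and the DP table's final entry dp[12][11] is also 6, so no common subsequence is longer.

6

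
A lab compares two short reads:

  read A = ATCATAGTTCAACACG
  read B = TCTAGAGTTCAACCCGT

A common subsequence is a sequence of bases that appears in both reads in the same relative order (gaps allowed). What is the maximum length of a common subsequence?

Taking T [2,1]; then C [3,2]; then A [4,4]; then A [6,6]; then G [7,7]; then T [8,8]; then T [9,9]; then C [10,10]; then A [11,11]; then A [12,12]; then C [13,14]; then C [15,15]; then G [16,16] gives a common subsequence of length 13, and the DP table's final entry dp[16][17] is also 13, so no common subsequence is longer.

13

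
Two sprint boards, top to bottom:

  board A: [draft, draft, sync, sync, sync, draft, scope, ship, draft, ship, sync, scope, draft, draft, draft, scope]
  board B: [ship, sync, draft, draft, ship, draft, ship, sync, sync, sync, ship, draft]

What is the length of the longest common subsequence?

7

One common subsequence of length 7: draft (board A #1, board B #4) → draft (board A #2, board B #6) → sync (board A #3, board B #8) → sync (board A #4, board B #9) → sync (board A #5, board B #10) → ship (board A #10, board B #11) → draft (board A #15, board B #12). dp[16][12] = 7 confirms this is the maximum.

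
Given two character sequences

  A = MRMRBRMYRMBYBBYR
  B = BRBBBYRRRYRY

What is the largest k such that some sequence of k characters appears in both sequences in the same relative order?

7

Match B [5,1], R [9,2], B [11,3], B [13,4], B [14,5], Y [15,10], R [16,11] — 7 characters in the same relative order in both, and the DP table's final entry dp[16][12] is also 7, so no common subsequence is longer.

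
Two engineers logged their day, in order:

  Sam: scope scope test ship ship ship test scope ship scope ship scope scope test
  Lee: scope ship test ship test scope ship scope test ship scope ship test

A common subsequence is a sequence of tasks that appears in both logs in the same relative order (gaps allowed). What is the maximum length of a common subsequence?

Match scope (Sam #1, Lee #1); then test (Sam #3, Lee #3); then ship (Sam #6, Lee #4); then test (Sam #7, Lee #5); then scope (Sam #8, Lee #6); then ship (Sam #9, Lee #7); then scope (Sam #10, Lee #8); then ship (Sam #11, Lee #10); then scope (Sam #12, Lee #11); then test (Sam #14, Lee #13) — 10 tasks in the same relative order in both. Since dp[14][13] = 10, nothing longer is possible.

10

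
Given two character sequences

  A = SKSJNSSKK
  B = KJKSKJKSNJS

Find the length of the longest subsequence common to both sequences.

Match S at A[1]=B[4], then K at A[2]=B[7], then S at A[3]=B[8], then J at A[4]=B[10], then S at A[7]=B[11] — 5 characters in the same relative order in both. Since dp[9][11] = 5, nothing longer is possible.

5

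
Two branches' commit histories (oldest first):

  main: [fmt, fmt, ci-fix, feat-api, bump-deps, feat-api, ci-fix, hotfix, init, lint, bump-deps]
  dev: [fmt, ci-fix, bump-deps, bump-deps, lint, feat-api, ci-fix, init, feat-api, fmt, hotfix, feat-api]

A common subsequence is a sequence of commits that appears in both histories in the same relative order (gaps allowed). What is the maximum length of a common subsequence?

6

Taking fmt [2,1], ci-fix [3,2], bump-deps [5,4], feat-api [6,6], ci-fix [7,7], hotfix [8,11] gives a common subsequence of length 6. The LCS DP gives dp[11][12] = 6, so this is optimal.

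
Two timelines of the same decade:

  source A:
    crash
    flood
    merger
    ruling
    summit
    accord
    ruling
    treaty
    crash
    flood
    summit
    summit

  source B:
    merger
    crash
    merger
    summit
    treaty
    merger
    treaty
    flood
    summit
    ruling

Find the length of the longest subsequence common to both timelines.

6

Pick crash at source A[1]=source B[2], then merger at source A[3]=source B[3], then summit at source A[5]=source B[4], then treaty at source A[8]=source B[7], then flood at source A[10]=source B[8], then summit at source A[11]=source B[9]; all 6 events appear in both, in order. The LCS DP gives dp[12][10] = 6, so this is optimal.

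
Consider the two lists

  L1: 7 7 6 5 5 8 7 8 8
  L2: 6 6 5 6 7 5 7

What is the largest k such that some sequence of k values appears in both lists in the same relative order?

4

Taking 6 [3,2], 5 [4,3], 5 [5,6], 7 [7,7] gives a common subsequence of length 4. The LCS DP gives dp[9][7] = 4, so this is optimal.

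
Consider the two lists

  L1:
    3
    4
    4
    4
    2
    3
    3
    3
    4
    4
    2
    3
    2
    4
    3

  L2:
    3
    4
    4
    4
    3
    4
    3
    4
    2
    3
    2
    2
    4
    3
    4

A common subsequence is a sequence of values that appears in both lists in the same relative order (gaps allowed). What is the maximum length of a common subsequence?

12

Pick 3 (L1 #1, L2 #1); then 4 (L1 #2, L2 #2); then 4 (L1 #3, L2 #3); then 4 (L1 #4, L2 #4); then 3 (L1 #6, L2 #5); then 3 (L1 #8, L2 #7); then 4 (L1 #10, L2 #8); then 2 (L1 #11, L2 #9); then 3 (L1 #12, L2 #10); then 2 (L1 #13, L2 #12); then 4 (L1 #14, L2 #13); then 3 (L1 #15, L2 #14); all 12 values appear in both, in order, and the DP table's final entry dp[15][15] is also 12, so no common subsequence is longer.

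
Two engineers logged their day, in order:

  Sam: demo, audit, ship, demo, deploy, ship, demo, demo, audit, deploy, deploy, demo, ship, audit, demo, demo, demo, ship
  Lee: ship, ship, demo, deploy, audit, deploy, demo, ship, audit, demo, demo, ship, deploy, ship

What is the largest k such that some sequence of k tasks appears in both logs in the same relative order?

Match ship at Sam[3]=Lee[2] → demo at Sam[4]=Lee[3] → deploy at Sam[5]=Lee[4] → audit at Sam[9]=Lee[5] → deploy at Sam[11]=Lee[6] → demo at Sam[12]=Lee[7] → ship at Sam[13]=Lee[8] → audit at Sam[14]=Lee[9] → demo at Sam[15]=Lee[10] → demo at Sam[16]=Lee[11] → ship at Sam[18]=Lee[14] — 11 tasks in the same relative order in both, and the DP table's final entry dp[18][14] is also 11, so no common subsequence is longer.

11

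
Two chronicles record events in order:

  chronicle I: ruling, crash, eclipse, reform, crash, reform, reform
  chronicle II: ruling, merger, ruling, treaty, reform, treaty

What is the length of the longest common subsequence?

Taking ruling at chronicle I[1]=chronicle II[3] → reform at chronicle I[4]=chronicle II[5] gives a common subsequence of length 2, and the DP table's final entry dp[7][6] is also 2, so no common subsequence is longer.

2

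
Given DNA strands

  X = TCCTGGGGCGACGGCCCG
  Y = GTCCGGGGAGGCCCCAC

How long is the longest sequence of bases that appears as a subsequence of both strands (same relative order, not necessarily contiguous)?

Match T at X[1]=Y[2], then C at X[2]=Y[3], then C at X[3]=Y[4], then G at X[6]=Y[5], then G at X[7]=Y[6], then G at X[8]=Y[7], then G at X[10]=Y[8], then A at X[11]=Y[9], then G at X[13]=Y[10], then G at X[14]=Y[11], then C at X[15]=Y[14], then C at X[16]=Y[15], then C at X[17]=Y[17] — 13 bases in the same relative order in both, and the DP table's final entry dp[18][17] is also 13, so no common subsequence is longer.

13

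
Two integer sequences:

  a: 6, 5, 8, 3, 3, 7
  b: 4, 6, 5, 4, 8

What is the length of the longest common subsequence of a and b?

3

Let dp[i][j] be the LCS length of the first i values of a and the first j values of b. dp[i][j] = dp[i-1][j-1]+1 when the i-th and j-th values match, else max(dp[i-1][j], dp[i][j-1]).
    ·  4  6  5  4  8
 ·  0  0  0  0  0  0
 6  0  0  1  1  1  1
 5  0  0  1  2  2  2
 8  0  0  1  2  2  3
 3  0  0  1  2  2  3
 3  0  0  1  2  2  3
 7  0  0  1  2  2  3
dp[6][5] = 3. One LCS (by backtracking along matches): 6, 5, 8.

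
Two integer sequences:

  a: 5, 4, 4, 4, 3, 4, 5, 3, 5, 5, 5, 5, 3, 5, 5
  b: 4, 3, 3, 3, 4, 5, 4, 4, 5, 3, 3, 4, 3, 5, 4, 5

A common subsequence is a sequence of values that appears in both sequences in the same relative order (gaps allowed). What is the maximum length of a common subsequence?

Match 4 (a #2, b #1); then 4 (a #3, b #5); then 4 (a #4, b #7); then 4 (a #6, b #8); then 5 (a #7, b #9); then 3 (a #8, b #11); then 3 (a #13, b #13); then 5 (a #14, b #14); then 5 (a #15, b #16) — 9 values in the same relative order in both. dp[15][16] = 9 confirms this is the maximum.

9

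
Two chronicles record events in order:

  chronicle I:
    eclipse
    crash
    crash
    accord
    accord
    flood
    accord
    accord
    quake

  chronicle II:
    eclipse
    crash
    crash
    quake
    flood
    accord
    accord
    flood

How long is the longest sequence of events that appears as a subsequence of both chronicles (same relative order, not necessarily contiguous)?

6

One common subsequence of length 6: eclipse [1,1] → crash [2,2] → crash [3,3] → accord [4,6] → accord [5,7] → flood [6,8]. The LCS DP gives dp[9][8] = 6, so this is optimal.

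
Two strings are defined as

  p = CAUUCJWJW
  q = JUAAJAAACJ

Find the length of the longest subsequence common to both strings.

3

Let dp[i][j] be the LCS length of the first i characters of p and the first j characters of q. dp[i][j] = dp[i-1][j-1]+1 when the i-th and j-th characters match, else max(dp[i-1][j], dp[i][j-1]).
    ·  J  U  A  A  J  A  A  A  C  J
 ·  0  0  0  0  0  0  0  0  0  0  0
 C  0  0  0  0  0  0  0  0  0  1  1
 A  0  0  0  1  1  1  1  1  1  1  1
 U  0  0  1  1  1  1  1  1  1  1  1
 U  0  0  1  1  1  1  1  1  1  1  1
 C  0  0  1  1  1  1  1  1  1  2  2
 J  0  1  1  1  1  2  2  2  2  2  3
 W  0  1  1  1  1  2  2  2  2  2  3
 J  0  1  1  1  1  2  2  2  2  2  3
 W  0  1  1  1  1  2  2  2  2  2  3
dp[9][10] = 3. One LCS (by backtracking along matches): ACJ.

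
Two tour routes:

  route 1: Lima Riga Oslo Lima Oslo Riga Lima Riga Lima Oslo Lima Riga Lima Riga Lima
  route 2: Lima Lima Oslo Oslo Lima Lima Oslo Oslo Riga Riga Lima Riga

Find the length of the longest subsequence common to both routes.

9

Taking Lima (route 1 #1, route 2 #2) → Oslo (route 1 #3, route 2 #3) → Oslo (route 1 #5, route 2 #4) → Lima (route 1 #7, route 2 #5) → Lima (route 1 #9, route 2 #6) → Oslo (route 1 #10, route 2 #8) → Riga (route 1 #12, route 2 #10) → Lima (route 1 #13, route 2 #11) → Riga (route 1 #14, route 2 #12) gives a common subsequence of length 9. Since dp[15][12] = 9, nothing longer is possible.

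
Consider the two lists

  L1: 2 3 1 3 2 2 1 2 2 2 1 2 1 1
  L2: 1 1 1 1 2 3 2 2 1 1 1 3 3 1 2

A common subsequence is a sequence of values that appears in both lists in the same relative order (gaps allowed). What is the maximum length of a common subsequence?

8

Taking 2 at L1[1]=L2[5]; then 3 at L1[4]=L2[6]; then 2 at L1[5]=L2[7]; then 2 at L1[6]=L2[8]; then 1 at L1[7]=L2[9]; then 1 at L1[11]=L2[10]; then 1 at L1[13]=L2[11]; then 1 at L1[14]=L2[14] gives a common subsequence of length 8, and the DP table's final entry dp[14][15] is also 8, so no common subsequence is longer.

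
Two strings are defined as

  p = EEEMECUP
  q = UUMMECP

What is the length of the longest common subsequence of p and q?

Let dp[i][j] be the LCS length of the first i characters of p and the first j characters of q. dp[i][j] = dp[i-1][j-1]+1 when the i-th and j-th characters match, else max(dp[i-1][j], dp[i][j-1]).
    ·  U  U  M  M  E  C  P
 ·  0  0  0  0  0  0  0  0
 E  0  0  0  0  0  1  1  1
 E  0  0  0  0  0  1  1  1
 E  0  0  0  0  0  1  1  1
 M  0  0  0  1  1  1  1  1
 E  0  0  0  1  1  2  2  2
 C  0  0  0  1  1  2  3  3
 U  0  1  1  1  1  2  3  3
 P  0  1  1  1  1  2  3  4
dp[8][7] = 4. One LCS (by backtracking along matches): MECP.

4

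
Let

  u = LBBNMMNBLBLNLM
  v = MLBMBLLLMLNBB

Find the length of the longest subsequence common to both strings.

8

Match L at u[1]=v[2], B at u[3]=v[3], M at u[6]=v[4], B at u[8]=v[5], L at u[9]=v[6], L at u[11]=v[7], L at u[13]=v[8], M at u[14]=v[9] — 8 characters in the same relative order in both. The LCS DP gives dp[14][13] = 8, so this is optimal.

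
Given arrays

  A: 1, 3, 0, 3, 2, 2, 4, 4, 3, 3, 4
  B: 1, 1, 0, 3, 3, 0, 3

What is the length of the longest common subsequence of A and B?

One common subsequence of length 5: 1 at A[1]=B[2], then 0 at A[3]=B[3], then 3 at A[4]=B[4], then 3 at A[9]=B[5], then 3 at A[10]=B[7]. Since dp[11][7] = 5, nothing longer is possible.

5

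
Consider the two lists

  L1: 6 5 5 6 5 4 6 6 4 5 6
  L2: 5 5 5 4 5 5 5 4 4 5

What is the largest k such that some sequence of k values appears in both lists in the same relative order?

6

Let dp[i][j] be the LCS length of the first i values of L1 and the first j values of L2. dp[i][j] = dp[i-1][j-1]+1 when the i-th and j-th values match, else max(dp[i-1][j], dp[i][j-1]).
    ·  5  5  5  4  5  5  5  4  4  5
 ·  0  0  0  0  0  0  0  0  0  0  0
 6  0  0  0  0  0  0  0  0  0  0  0
 5  0  1  1  1  1  1  1  1  1  1  1
 5  0  1  2  2  2  2  2  2  2  2  2
 6  0  1  2  2  2  2  2  2  2  2  2
 5  0  1  2  3  3  3  3  3  3  3  3
 4  0  1  2  3  4  4  4  4  4  4  4
 6  0  1  2  3  4  4  4  4  4  4  4
 6  0  1  2  3  4  4  4  4  4  4  4
 4  0  1  2  3  4  4  4  4  5  5  5
 5  0  1  2  3  4  5  5  5  5  5  6
 6  0  1  2  3  4  5  5  5  5  5  6
dp[11][10] = 6. One LCS (by backtracking along matches): 5, 5, 5, 4, 4, 5.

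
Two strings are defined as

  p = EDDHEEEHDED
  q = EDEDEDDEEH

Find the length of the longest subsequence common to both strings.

7

One common subsequence of length 7: E at p[1]=q[1]; then D at p[2]=q[2]; then D at p[3]=q[4]; then E at p[5]=q[5]; then E at p[6]=q[8]; then E at p[7]=q[9]; then H at p[8]=q[10]. dp[11][10] = 7 confirms this is the maximum.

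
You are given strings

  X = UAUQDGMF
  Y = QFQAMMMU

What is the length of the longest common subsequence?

2

Let dp[i][j] be the LCS length of the first i characters of X and the first j characters of Y. dp[i][j] = dp[i-1][j-1]+1 when the i-th and j-th characters match, else max(dp[i-1][j], dp[i][j-1]).
    ·  Q  F  Q  A  M  M  M  U
 ·  0  0  0  0  0  0  0  0  0
 U  0  0  0  0  0  0  0  0  1
 A  0  0  0  0  1  1  1  1  1
 U  0  0  0  0  1  1  1  1  2
 Q  0  1  1  1  1  1  1  1  2
 D  0  1  1  1  1  1  1  1  2
 G  0  1  1  1  1  1  1  1  2
 M  0  1  1  1  1  2  2  2  2
 F  0  1  2  2  2  2  2  2  2
dp[8][8] = 2. One LCS (by backtracking along matches): AU.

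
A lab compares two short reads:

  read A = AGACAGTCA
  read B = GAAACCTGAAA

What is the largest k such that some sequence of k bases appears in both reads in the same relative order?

5

Taking A (read A #1, read B #4), G (read A #2, read B #8), A (read A #3, read B #9), A (read A #5, read B #10), A (read A #9, read B #11) gives a common subsequence of length 5. Since dp[9][11] = 5, nothing longer is possible.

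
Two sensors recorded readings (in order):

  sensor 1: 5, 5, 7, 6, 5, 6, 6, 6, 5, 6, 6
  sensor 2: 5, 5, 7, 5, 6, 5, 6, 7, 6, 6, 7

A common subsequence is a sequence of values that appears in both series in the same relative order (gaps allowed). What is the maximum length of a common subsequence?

One common subsequence of length 8: 5 (sensor 1 #1, sensor 2 #1); then 5 (sensor 1 #2, sensor 2 #2); then 7 (sensor 1 #3, sensor 2 #3); then 6 (sensor 1 #4, sensor 2 #5); then 5 (sensor 1 #5, sensor 2 #6); then 6 (sensor 1 #6, sensor 2 #7); then 6 (sensor 1 #7, sensor 2 #9); then 6 (sensor 1 #8, sensor 2 #10), and the DP table's final entry dp[11][11] is also 8, so no common subsequence is longer.

8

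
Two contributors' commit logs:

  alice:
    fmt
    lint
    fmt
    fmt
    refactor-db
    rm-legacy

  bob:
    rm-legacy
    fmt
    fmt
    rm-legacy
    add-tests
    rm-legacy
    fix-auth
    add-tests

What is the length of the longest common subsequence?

3

One common subsequence of length 3: fmt [1,2], then fmt [3,3], then rm-legacy [6,6], and the DP table's final entry dp[6][8] is also 3, so no common subsequence is longer.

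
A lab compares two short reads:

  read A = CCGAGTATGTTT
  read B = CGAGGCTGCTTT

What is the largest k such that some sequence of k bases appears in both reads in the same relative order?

9

Let dp[i][j] be the LCS length of the first i bases of read A and the first j bases of read B. dp[i][j] = dp[i-1][j-1]+1 when the i-th and j-th bases match, else max(dp[i-1][j], dp[i][j-1]).
    ·  C  G  A  G  G  C  T  G  C  T  T  T
 ·  0  0  0  0  0  0  0  0  0  0  0  0  0
 C  0  1  1  1  1  1  1  1  1  1  1  1  1
 C  0  1  1  1  1  1  2  2  2  2  2  2  2
 G  0  1  2  2  2  2  2  2  3  3  3  3  3
 A  0  1  2  3  3  3  3  3  3  3  3  3  3
 G  0  1  2  3  4  4  4  4  4  4  4  4  4
 T  0  1  2  3  4  4  4  5  5  5  5  5  5
 A  0  1  2  3  4  4  4  5  5  5  5  5  5
 T  0  1  2  3  4  4  4  5  5  5  6  6  6
 G  0  1  2  3  4  5  5  5  6  6  6  6  6
 T  0  1  2  3  4  5  5  6  6  6  7  7  7
 T  0  1  2  3  4  5  5  6  6  6  7  8  8
 T  0  1  2  3  4  5  5  6  6  6  7  8  9
dp[12][12] = 9. One LCS (by backtracking along matches): CGAGTGTTT.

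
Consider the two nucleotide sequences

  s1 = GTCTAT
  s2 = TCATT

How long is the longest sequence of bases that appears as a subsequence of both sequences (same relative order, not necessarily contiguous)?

4

Let dp[i][j] be the LCS length of the first i bases of s1 and the first j bases of s2. dp[i][j] = dp[i-1][j-1]+1 when the i-th and j-th bases match, else max(dp[i-1][j], dp[i][j-1]).
    ·  T  C  A  T  T
 ·  0  0  0  0  0  0
 G  0  0  0  0  0  0
 T  0  1  1  1  1  1
 C  0  1  2  2  2  2
 T  0  1  2  2  3  3
 A  0  1  2  3  3  3
 T  0  1  2  3  4  4
dp[6][5] = 4. One LCS (by backtracking along matches): TCTT.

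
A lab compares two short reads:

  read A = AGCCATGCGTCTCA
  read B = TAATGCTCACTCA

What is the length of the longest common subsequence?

10

One common subsequence of length 10: A at read A[1]=read B[2] → A at read A[5]=read B[3] → T at read A[6]=read B[4] → G at read A[7]=read B[5] → C at read A[8]=read B[6] → T at read A[10]=read B[7] → C at read A[11]=read B[10] → T at read A[12]=read B[11] → C at read A[13]=read B[12] → A at read A[14]=read B[13], and the DP table's final entry dp[14][13] is also 10, so no common subsequence is longer.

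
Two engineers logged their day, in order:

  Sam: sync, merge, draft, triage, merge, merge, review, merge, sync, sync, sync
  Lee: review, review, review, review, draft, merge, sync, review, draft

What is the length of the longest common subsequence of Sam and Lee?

Match draft at Sam[3]=Lee[5]; then merge at Sam[5]=Lee[6]; then review at Sam[7]=Lee[8] — 3 tasks in the same relative order in both. dp[11][9] = 3 confirms this is the maximum.

3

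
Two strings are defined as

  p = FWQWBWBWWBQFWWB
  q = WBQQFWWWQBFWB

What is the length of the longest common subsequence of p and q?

9

Pick W at p[2]=q[1] → Q at p[3]=q[4] → W at p[4]=q[6] → W at p[6]=q[7] → W at p[8]=q[8] → B at p[10]=q[10] → F at p[12]=q[11] → W at p[14]=q[12] → B at p[15]=q[13]; all 9 characters appear in both, in order, and the DP table's final entry dp[15][13] is also 9, so no common subsequence is longer.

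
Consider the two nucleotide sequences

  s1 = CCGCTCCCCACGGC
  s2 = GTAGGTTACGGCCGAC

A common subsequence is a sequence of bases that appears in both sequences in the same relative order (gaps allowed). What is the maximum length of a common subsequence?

7

One common subsequence of length 7: G at s1[3]=s2[5] → T at s1[5]=s2[7] → C at s1[6]=s2[9] → C at s1[7]=s2[12] → C at s1[8]=s2[13] → A at s1[10]=s2[15] → C at s1[14]=s2[16], and the DP table's final entry dp[14][16] is also 7, so no common subsequence is longer.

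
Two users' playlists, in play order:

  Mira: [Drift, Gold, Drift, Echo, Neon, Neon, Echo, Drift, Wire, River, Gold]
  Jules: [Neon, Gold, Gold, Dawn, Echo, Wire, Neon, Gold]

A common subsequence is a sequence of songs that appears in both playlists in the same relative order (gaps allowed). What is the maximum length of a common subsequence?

4

Pick Gold (Mira #2, Jules #3); then Echo (Mira #4, Jules #5); then Neon (Mira #6, Jules #7); then Gold (Mira #11, Jules #8); all 4 songs appear in both, in order, and the DP table's final entry dp[11][8] is also 4, so no common subsequence is longer.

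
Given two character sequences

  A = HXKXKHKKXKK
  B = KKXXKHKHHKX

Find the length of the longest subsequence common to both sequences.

7

Pick X (A #2, B #3), then X (A #4, B #4), then K (A #5, B #5), then H (A #6, B #6), then K (A #7, B #7), then K (A #8, B #10), then X (A #9, B #11); all 7 characters appear in both, in order. dp[11][11] = 7 confirms this is the maximum.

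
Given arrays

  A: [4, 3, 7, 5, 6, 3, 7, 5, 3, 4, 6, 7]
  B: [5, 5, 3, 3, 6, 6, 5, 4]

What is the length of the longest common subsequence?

4

One common subsequence of length 4: 3 (A #2, B #4), then 6 (A #5, B #6), then 5 (A #8, B #7), then 4 (A #10, B #8). The LCS DP gives dp[12][8] = 4, so this is optimal.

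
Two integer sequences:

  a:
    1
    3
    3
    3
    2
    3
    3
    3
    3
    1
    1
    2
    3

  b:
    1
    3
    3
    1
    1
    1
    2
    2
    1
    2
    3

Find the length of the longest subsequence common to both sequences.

7

Let dp[i][j] be the LCS length of the first i values of a and the first j values of b. dp[i][j] = dp[i-1][j-1]+1 when the i-th and j-th values match, else max(dp[i-1][j], dp[i][j-1]).
    ·  1  3  3  1  1  1  2  2  1  2  3
 ·  0  0  0  0  0  0  0  0  0  0  0  0
 1  0  1  1  1  1  1  1  1  1  1  1  1
 3  0  1  2  2  2  2  2  2  2  2  2  2
 3  0  1  2  3  3  3  3  3  3  3  3  3
 3  0  1  2  3  3  3  3  3  3  3  3  4
 2  0  1  2  3  3  3  3  4  4  4  4  4
 3  0  1  2  3  3  3  3  4  4  4  4  5
 3  0  1  2  3  3  3  3  4  4  4  4  5
 3  0  1  2  3  3  3  3  4  4  4  4  5
 3  0  1  2  3  3  3  3  4  4  4  4  5
 1  0  1  2  3  4  4  4  4  4  5  5  5
 1  0  1  2  3  4  5  5  5  5  5  5  5
 2  0  1  2  3  4  5  5  6  6  6  6  6
 3  0  1  2  3  4  5  5  6  6  6  6  7
dp[13][11] = 7. One LCS (by backtracking along matches): 1, 3, 3, 2, 1, 2, 3.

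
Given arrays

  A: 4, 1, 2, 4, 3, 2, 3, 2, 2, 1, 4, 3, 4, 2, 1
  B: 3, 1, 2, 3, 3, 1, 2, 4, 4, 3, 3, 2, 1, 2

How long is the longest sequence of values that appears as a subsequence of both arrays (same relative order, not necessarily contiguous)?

9

Match 1 [2,2], then 2 [3,3], then 3 [5,4], then 3 [7,5], then 2 [8,7], then 4 [11,9], then 3 [12,11], then 2 [14,12], then 1 [15,13] — 9 values in the same relative order in both. Since dp[15][14] = 9, nothing longer is possible.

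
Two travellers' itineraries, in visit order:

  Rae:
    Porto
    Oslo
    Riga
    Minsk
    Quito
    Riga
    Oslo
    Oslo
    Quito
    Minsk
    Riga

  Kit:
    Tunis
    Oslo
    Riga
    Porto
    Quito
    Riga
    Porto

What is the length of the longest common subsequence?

4

Match Oslo (Rae #2, Kit #2), Riga (Rae #3, Kit #3), Quito (Rae #5, Kit #5), Riga (Rae #6, Kit #6) — 4 stops in the same relative order in both. Since dp[11][7] = 4, nothing longer is possible.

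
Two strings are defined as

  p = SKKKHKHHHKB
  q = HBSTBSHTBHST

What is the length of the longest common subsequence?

3

Pick S at p[1]=q[6], then H at p[5]=q[7], then H at p[7]=q[10]; all 3 characters appear in both, in order. Since dp[11][12] = 3, nothing longer is possible.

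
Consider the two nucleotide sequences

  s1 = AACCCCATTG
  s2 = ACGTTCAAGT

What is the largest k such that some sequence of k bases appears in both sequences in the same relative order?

Match A [2,1], C [3,2], C [4,6], A [7,8], T [9,10] — 5 bases in the same relative order in both. dp[10][10] = 5 confirms this is the maximum.

5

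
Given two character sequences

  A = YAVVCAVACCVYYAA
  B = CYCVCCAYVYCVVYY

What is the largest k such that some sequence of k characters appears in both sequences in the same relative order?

Match Y [1,2], V [3,4], C [5,6], A [6,7], V [7,9], C [9,11], V [11,13], Y [12,14], Y [13,15] — 9 characters in the same relative order in both. Since dp[15][15] = 9, nothing longer is possible.

9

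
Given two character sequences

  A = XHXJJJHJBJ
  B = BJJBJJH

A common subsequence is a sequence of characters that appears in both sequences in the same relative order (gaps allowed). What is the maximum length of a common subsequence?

4

Let dp[i][j] be the LCS length of the first i characters of A and the first j characters of B. dp[i][j] = dp[i-1][j-1]+1 when the i-th and j-th characters match, else max(dp[i-1][j], dp[i][j-1]).
    ·  B  J  J  B  J  J  H
 ·  0  0  0  0  0  0  0  0
 X  0  0  0  0  0  0  0  0
 H  0  0  0  0  0  0  0  1
 X  0  0  0  0  0  0  0  1
 J  0  0  1  1  1  1  1  1
 J  0  0  1  2  2  2  2  2
 J  0  0  1  2  2  3  3  3
 H  0  0  1  2  2  3  3  4
 J  0  0  1  2  2  3  4  4
 B  0  1  1  2  3  3  4  4
 J  0  1  2  2  3  4  4  4
dp[10][7] = 4. One LCS (by backtracking along matches): JJJH.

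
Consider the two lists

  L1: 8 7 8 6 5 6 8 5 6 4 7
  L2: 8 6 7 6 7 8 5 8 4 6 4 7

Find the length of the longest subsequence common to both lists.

8

Let dp[i][j] be the LCS length of the first i values of L1 and the first j values of L2. dp[i][j] = dp[i-1][j-1]+1 when the i-th and j-th values match, else max(dp[i-1][j], dp[i][j-1]).
    ·  8  6  7  6  7  8  5  8  4  6  4  7
 ·  0  0  0  0  0  0  0  0  0  0  0  0  0
 8  0  1  1  1  1  1  1  1  1  1  1  1  1
 7  0  1  1  2  2  2  2  2  2  2  2  2  2
 8  0  1  1  2  2  2  3  3  3  3  3  3  3
 6  0  1  2  2  3  3  3  3  3  3  4  4  4
 5  0  1  2  2  3  3  3  4  4  4  4  4  4
 6  0  1  2  2  3  3  3  4  4  4  5  5  5
 8  0  1  2  2  3  3  4  4  5  5  5  5  5
 5  0  1  2  2  3  3  4  5  5  5  5  5  5
 6  0  1  2  2  3  3  4  5  5  5  6  6  6
 4  0  1  2  2  3  3  4  5  5  6  6  7  7
 7  0  1  2  3  3  4  4  5  5  6  6  7  8
dp[11][12] = 8. One LCS (by backtracking along matches): 8, 7, 8, 5, 8, 6, 4, 7.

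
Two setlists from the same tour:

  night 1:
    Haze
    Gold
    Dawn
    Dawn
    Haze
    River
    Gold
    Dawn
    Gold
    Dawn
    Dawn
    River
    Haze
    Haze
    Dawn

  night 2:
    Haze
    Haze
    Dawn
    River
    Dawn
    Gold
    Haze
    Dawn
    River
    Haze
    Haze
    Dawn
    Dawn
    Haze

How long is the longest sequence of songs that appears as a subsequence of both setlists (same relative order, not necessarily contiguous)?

10

Pick Haze at night 1[1]=night 2[2], then Dawn at night 1[4]=night 2[3], then River at night 1[6]=night 2[4], then Dawn at night 1[8]=night 2[5], then Gold at night 1[9]=night 2[6], then Dawn at night 1[11]=night 2[8], then River at night 1[12]=night 2[9], then Haze at night 1[13]=night 2[10], then Haze at night 1[14]=night 2[11], then Dawn at night 1[15]=night 2[13]; all 10 songs appear in both, in order. Since dp[15][14] = 10, nothing longer is possible.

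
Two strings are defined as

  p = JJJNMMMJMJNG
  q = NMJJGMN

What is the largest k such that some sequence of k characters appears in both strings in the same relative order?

One common subsequence of length 5: N (p #4, q #1), then M (p #5, q #2), then J (p #8, q #4), then M (p #9, q #6), then N (p #11, q #7). Since dp[12][7] = 5, nothing longer is possible.

5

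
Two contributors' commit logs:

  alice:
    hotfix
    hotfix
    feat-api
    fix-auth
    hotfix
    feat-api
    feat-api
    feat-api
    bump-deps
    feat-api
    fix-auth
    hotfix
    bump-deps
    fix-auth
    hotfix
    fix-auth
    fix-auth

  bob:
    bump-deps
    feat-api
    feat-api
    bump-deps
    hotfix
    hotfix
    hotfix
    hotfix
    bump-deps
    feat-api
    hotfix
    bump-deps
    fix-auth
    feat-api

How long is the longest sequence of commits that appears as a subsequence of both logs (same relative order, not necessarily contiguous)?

Match hotfix (alice #1, bob #6); then hotfix (alice #2, bob #7); then hotfix (alice #5, bob #8); then bump-deps (alice #9, bob #9); then feat-api (alice #10, bob #10); then hotfix (alice #12, bob #11); then bump-deps (alice #13, bob #12); then fix-auth (alice #14, bob #13) — 8 commits in the same relative order in both, and the DP table's final entry dp[17][14] is also 8, so no common subsequence is longer.

8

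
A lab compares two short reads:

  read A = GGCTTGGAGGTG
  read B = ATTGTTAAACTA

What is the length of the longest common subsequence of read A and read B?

Let dp[i][j] be the LCS length of the first i bases of read A and the first j bases of read B. dp[i][j] = dp[i-1][j-1]+1 when the i-th and j-th bases match, else max(dp[i-1][j], dp[i][j-1]).
    ·  A  T  T  G  T  T  A  A  A  C  T  A
 ·  0  0  0  0  0  0  0  0  0  0  0  0  0
 G  0  0  0  0  1  1  1  1  1  1  1  1  1
 G  0  0  0  0  1  1  1  1  1  1  1  1  1
 C  0  0  0  0  1  1  1  1  1  1  2  2  2
 T  0  0  1  1  1  2  2  2  2  2  2  3  3
 T  0  0  1  2  2  2  3  3  3  3  3  3  3
 G  0  0  1  2  3  3  3  3  3  3  3  3  3
 G  0  0  1  2  3  3  3  3  3  3  3  3  3
 A  0  1  1  2  3  3  3  4  4  4  4  4  4
 G  0  1  1  2  3  3  3  4  4  4  4  4  4
 G  0  1  1  2  3  3  3  4  4  4  4  4  4
 T  0  1  2  2  3  4  4  4  4  4  4  5  5
 G  0  1  2  2  3  4  4  4  4  4  4  5  5
dp[12][12] = 5. One LCS (by backtracking along matches): GTTAT.

5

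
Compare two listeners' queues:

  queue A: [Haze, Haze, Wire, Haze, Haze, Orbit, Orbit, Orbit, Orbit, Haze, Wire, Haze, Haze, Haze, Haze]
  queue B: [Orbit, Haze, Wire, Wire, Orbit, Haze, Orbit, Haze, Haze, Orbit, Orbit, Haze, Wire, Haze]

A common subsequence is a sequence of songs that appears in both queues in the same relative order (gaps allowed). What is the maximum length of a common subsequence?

Match Haze [1,2], Haze [2,6], Haze [4,8], Haze [5,9], Orbit [8,10], Orbit [9,11], Haze [10,12], Wire [11,13], Haze [15,14] — 9 songs in the same relative order in both, and the DP table's final entry dp[15][14] is also 9, so no common subsequence is longer.

9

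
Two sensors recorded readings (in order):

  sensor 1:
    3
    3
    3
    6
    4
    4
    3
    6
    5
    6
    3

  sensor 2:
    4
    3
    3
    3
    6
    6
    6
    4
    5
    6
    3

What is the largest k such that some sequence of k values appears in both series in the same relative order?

8

Match 3 [1,2]; then 3 [2,3]; then 3 [3,4]; then 6 [4,7]; then 4 [6,8]; then 5 [9,9]; then 6 [10,10]; then 3 [11,11] — 8 values in the same relative order in both. Since dp[11][11] = 8, nothing longer is possible.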